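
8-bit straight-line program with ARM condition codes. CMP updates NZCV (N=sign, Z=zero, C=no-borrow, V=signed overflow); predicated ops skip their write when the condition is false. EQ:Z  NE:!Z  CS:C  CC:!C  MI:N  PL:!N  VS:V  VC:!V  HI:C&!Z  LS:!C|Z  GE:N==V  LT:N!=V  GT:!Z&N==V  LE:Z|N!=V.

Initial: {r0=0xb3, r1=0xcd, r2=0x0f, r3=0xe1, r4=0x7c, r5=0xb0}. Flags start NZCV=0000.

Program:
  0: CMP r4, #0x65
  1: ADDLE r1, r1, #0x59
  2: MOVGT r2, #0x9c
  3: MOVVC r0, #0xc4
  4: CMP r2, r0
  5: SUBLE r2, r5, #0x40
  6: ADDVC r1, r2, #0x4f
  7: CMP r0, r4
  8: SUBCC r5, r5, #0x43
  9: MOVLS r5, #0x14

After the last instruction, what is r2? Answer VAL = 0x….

0: ✓ CMP  NZCV=0010
1: · ADDLE
2: ✓ MOVGT  r2←0x9c
3: ✓ MOVVC  r0←0xc4
4: ✓ CMP  NZCV=1000
5: ✓ SUBLE  r2←0x70
6: ✓ ADDVC  r1←0xbf
7: ✓ CMP  NZCV=0011
8: · SUBCC
9: · MOVLS

VAL = 0x70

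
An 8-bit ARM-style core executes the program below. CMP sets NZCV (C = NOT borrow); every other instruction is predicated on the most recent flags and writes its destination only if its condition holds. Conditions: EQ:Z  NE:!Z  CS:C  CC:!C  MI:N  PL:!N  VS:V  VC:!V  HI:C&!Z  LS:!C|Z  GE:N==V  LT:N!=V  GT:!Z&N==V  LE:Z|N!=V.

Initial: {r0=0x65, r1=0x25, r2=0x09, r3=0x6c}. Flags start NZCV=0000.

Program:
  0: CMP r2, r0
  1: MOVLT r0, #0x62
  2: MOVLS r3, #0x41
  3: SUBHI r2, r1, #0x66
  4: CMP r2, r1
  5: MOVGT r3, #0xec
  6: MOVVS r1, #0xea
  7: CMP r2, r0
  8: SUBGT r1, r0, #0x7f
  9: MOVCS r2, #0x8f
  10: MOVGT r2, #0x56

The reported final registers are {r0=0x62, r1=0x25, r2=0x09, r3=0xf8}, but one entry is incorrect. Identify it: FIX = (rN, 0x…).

[0] flags=1000 → (cmp)
[1] flags=1000 LT?T → r0=0x62
[2] flags=1000 LS?T → r3=0x41
[3] flags=1000 HI?F → skip
[4] flags=1000 → (cmp)
[5] flags=1000 GT?F → skip
[6] flags=1000 VS?F → skip
[7] flags=1000 → (cmp)
[8] flags=1000 GT?F → skip
[9] flags=1000 CS?F → skip
[10] flags=1000 GT?F → skip

FIX = (r3, 0x41)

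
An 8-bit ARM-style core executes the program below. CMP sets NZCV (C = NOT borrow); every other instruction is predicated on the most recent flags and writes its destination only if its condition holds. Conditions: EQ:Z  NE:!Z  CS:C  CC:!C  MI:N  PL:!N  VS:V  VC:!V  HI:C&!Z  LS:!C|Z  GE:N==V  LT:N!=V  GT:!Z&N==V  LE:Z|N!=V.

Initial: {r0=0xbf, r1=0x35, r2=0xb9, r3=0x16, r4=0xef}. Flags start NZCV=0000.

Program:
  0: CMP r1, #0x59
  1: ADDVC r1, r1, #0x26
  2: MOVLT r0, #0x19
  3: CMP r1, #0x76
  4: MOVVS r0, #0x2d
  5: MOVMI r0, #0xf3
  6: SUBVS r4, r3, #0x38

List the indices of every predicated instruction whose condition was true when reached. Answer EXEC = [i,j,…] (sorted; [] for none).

EXEC = [1,2,5]

0: ✓ CMP  NZCV=1000
1: ✓ ADDVC  r1←0x5b
2: ✓ MOVLT  r0←0x19
3: ✓ CMP  NZCV=1000
4: · MOVVS
5: ✓ MOVMI  r0←0xf3
6: · SUBVS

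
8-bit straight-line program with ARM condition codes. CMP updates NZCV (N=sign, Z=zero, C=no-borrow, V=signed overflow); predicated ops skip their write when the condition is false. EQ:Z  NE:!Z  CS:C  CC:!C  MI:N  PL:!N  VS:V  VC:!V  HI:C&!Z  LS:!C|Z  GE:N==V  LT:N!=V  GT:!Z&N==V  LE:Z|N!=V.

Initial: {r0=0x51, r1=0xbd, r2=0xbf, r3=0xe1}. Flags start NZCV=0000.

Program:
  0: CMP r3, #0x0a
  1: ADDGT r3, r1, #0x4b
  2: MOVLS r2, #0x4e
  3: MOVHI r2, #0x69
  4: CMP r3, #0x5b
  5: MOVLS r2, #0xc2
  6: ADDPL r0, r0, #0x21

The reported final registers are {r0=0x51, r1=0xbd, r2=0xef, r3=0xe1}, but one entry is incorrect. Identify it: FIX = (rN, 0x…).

[0] flags=1010 → (cmp)
[1] flags=1010 GT?F → skip
[2] flags=1010 LS?F → skip
[3] flags=1010 HI?T → r2=0x69
[4] flags=1010 → (cmp)
[5] flags=1010 LS?F → skip
[6] flags=1010 PL?F → skip

FIX = (r2, 0x69)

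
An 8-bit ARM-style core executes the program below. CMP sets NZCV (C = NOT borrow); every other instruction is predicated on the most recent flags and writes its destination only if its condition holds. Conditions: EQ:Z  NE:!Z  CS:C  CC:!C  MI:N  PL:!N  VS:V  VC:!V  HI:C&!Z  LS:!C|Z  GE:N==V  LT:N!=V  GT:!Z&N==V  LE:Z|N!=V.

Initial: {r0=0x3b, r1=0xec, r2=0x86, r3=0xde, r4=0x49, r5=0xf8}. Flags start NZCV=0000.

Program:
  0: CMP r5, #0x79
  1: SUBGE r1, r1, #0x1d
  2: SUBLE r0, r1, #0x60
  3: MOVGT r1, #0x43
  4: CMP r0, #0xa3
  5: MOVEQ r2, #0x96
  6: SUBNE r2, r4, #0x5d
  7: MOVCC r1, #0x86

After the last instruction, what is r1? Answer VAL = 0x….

0: ✓ CMP  NZCV=0011
1: · SUBGE
2: ✓ SUBLE  r0←0x8c
3: · MOVGT
4: ✓ CMP  NZCV=1000
5: · MOVEQ
6: ✓ SUBNE  r2←0xec
7: ✓ MOVCC  r1←0x86

VAL = 0x86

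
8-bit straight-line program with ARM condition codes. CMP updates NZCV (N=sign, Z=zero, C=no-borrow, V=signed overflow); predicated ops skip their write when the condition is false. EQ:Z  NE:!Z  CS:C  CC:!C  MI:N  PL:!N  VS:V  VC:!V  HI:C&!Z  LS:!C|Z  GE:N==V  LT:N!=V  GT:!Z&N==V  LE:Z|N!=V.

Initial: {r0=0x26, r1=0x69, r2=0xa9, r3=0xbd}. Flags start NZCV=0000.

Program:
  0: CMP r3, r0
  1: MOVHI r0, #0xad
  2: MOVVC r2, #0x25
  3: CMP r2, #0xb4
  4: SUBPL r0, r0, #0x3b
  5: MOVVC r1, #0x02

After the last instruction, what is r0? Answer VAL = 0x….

VAL = 0x72

[0] flags=1010 → (cmp)
[1] flags=1010 HI?T → r0=0xad
[2] flags=1010 VC?T → r2=0x25
[3] flags=0000 → (cmp)
[4] flags=0000 PL?T → r0=0x72
[5] flags=0000 VC?T → r1=0x02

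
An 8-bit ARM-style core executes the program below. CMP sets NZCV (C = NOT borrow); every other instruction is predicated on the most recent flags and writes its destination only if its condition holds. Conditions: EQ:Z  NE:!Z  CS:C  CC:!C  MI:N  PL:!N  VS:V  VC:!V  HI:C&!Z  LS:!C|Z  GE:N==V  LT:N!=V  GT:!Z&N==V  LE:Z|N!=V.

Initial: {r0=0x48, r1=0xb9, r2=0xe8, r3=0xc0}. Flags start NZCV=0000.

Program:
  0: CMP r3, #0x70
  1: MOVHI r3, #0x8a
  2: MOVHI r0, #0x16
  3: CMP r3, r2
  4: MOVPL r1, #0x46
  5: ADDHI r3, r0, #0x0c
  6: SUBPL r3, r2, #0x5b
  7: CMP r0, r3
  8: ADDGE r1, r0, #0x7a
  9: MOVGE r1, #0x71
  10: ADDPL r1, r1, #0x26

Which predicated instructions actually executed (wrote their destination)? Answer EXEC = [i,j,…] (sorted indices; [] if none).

0: ✓ CMP  NZCV=0011
1: ✓ MOVHI  r3←0x8a
2: ✓ MOVHI  r0←0x16
3: ✓ CMP  NZCV=1000
4: · MOVPL
5: · ADDHI
6: · SUBPL
7: ✓ CMP  NZCV=1001
8: ✓ ADDGE  r1←0x90
9: ✓ MOVGE  r1←0x71
10: · ADDPL

EXEC = [1,2,8,9]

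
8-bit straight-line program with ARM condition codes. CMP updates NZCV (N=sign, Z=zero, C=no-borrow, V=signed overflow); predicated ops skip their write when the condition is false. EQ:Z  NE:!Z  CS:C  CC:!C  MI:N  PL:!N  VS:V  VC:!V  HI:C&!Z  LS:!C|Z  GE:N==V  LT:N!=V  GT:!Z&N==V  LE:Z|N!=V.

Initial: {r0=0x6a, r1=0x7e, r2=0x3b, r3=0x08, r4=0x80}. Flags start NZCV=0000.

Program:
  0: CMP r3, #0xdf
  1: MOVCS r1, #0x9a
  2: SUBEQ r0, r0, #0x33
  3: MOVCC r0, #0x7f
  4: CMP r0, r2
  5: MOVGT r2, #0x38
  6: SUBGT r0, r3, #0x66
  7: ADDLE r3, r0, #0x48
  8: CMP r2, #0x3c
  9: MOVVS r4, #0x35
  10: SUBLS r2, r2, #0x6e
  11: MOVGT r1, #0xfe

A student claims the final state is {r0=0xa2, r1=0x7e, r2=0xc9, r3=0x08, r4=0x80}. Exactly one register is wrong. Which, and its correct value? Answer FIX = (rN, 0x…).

0: ✓ CMP  NZCV=0000
1: · MOVCS
2: · SUBEQ
3: ✓ MOVCC  r0←0x7f
4: ✓ CMP  NZCV=0010
5: ✓ MOVGT  r2←0x38
6: ✓ SUBGT  r0←0xa2
7: · ADDLE
8: ✓ CMP  NZCV=1000
9: · MOVVS
10: ✓ SUBLS  r2←0xca
11: · MOVGT

FIX = (r2, 0xca)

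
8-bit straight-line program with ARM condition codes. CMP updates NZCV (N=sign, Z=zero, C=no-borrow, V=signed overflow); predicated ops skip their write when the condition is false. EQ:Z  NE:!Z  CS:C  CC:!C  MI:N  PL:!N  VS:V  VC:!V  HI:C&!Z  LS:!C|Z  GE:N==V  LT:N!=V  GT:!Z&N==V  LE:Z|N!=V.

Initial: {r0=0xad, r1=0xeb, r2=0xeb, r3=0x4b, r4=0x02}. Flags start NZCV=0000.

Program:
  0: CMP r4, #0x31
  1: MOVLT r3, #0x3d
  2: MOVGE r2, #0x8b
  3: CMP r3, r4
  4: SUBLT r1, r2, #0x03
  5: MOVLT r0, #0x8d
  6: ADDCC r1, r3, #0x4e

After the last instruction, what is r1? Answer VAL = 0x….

VAL = 0xeb

[0] flags=1000 → (cmp)
[1] flags=1000 LT?T → r3=0x3d
[2] flags=1000 GE?F → skip
[3] flags=0010 → (cmp)
[4] flags=0010 LT?F → skip
[5] flags=0010 LT?F → skip
[6] flags=0010 CC?F → skip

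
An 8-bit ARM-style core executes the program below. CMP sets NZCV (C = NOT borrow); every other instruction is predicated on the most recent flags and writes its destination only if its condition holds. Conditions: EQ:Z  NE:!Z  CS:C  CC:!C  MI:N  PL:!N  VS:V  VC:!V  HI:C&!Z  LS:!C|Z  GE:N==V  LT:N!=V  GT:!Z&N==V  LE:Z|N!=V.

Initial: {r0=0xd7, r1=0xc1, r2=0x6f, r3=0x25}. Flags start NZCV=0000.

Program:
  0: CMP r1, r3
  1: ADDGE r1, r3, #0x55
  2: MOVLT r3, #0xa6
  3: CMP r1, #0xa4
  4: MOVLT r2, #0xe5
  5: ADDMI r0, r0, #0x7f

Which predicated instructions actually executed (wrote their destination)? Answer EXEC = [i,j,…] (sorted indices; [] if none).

0: ✓ CMP  NZCV=1010
1: · ADDGE
2: ✓ MOVLT  r3←0xa6
3: ✓ CMP  NZCV=0010
4: · MOVLT
5: · ADDMI

EXEC = [2]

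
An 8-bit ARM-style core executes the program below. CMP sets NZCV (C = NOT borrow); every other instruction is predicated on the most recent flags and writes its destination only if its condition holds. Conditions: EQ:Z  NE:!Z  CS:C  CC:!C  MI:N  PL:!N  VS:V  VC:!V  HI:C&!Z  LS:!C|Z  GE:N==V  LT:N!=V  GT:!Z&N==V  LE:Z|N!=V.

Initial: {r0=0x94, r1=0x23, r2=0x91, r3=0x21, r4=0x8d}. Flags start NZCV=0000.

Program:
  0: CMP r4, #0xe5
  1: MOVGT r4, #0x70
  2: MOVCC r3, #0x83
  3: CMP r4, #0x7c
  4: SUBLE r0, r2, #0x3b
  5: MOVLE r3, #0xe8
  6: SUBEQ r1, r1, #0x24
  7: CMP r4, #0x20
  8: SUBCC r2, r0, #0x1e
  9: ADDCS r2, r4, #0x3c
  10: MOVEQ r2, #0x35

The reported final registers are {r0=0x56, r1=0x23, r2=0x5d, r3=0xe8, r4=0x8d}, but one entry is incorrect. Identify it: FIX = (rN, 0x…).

FIX = (r2, 0xc9)

0: ✓ CMP  NZCV=1000
1: · MOVGT
2: ✓ MOVCC  r3←0x83
3: ✓ CMP  NZCV=0011
4: ✓ SUBLE  r0←0x56
5: ✓ MOVLE  r3←0xe8
6: · SUBEQ
7: ✓ CMP  NZCV=0011
8: · SUBCC
9: ✓ ADDCS  r2←0xc9
10: · MOVEQ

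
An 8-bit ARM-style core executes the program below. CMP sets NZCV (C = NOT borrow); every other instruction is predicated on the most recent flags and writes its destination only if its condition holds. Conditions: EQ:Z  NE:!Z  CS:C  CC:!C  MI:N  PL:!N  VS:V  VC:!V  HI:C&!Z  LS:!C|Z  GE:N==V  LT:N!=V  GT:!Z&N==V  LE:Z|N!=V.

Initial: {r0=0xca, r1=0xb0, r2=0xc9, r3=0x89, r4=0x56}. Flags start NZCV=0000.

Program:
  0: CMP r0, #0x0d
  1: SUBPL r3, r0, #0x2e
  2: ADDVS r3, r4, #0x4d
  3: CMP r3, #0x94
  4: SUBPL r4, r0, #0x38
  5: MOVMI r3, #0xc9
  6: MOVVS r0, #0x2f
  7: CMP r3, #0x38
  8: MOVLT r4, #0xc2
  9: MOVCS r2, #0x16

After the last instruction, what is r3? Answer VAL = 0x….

0: ✓ CMP  NZCV=1010
1: · SUBPL
2: · ADDVS
3: ✓ CMP  NZCV=1000
4: · SUBPL
5: ✓ MOVMI  r3←0xc9
6: · MOVVS
7: ✓ CMP  NZCV=1010
8: ✓ MOVLT  r4←0xc2
9: ✓ MOVCS  r2←0x16

VAL = 0xc9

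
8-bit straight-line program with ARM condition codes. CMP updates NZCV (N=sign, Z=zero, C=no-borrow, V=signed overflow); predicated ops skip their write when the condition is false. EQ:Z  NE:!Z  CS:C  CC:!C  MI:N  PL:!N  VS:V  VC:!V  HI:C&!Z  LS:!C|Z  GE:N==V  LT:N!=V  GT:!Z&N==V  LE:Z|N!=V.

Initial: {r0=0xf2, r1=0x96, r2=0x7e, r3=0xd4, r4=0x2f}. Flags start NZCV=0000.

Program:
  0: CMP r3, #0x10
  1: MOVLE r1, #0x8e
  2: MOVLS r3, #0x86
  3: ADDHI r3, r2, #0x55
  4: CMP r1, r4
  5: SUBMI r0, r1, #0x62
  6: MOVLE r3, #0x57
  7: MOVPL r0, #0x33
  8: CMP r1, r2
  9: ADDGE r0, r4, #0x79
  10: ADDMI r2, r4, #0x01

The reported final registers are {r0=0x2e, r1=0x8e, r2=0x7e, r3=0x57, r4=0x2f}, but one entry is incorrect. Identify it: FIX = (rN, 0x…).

FIX = (r0, 0x33)

[0] flags=1010 → (cmp)
[1] flags=1010 LE?T → r1=0x8e
[2] flags=1010 LS?F → skip
[3] flags=1010 HI?T → r3=0xd3
[4] flags=0011 → (cmp)
[5] flags=0011 MI?F → skip
[6] flags=0011 LE?T → r3=0x57
[7] flags=0011 PL?T → r0=0x33
[8] flags=0011 → (cmp)
[9] flags=0011 GE?F → skip
[10] flags=0011 MI?F → skip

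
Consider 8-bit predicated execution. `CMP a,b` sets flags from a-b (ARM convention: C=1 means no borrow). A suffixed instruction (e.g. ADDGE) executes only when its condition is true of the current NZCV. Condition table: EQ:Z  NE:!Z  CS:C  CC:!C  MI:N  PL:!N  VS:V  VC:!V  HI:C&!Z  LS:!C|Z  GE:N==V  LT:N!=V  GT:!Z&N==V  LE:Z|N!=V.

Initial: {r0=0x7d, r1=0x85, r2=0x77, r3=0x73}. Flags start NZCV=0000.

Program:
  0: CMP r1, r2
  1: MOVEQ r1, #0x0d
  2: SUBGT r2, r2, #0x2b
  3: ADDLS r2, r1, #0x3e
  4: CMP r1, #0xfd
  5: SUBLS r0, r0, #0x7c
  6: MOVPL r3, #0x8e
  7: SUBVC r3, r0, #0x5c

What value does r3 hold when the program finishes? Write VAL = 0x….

VAL = 0xa5

0: ✓ CMP  NZCV=0011
1: · MOVEQ
2: · SUBGT
3: · ADDLS
4: ✓ CMP  NZCV=1000
5: ✓ SUBLS  r0←0x01
6: · MOVPL
7: ✓ SUBVC  r3←0xa5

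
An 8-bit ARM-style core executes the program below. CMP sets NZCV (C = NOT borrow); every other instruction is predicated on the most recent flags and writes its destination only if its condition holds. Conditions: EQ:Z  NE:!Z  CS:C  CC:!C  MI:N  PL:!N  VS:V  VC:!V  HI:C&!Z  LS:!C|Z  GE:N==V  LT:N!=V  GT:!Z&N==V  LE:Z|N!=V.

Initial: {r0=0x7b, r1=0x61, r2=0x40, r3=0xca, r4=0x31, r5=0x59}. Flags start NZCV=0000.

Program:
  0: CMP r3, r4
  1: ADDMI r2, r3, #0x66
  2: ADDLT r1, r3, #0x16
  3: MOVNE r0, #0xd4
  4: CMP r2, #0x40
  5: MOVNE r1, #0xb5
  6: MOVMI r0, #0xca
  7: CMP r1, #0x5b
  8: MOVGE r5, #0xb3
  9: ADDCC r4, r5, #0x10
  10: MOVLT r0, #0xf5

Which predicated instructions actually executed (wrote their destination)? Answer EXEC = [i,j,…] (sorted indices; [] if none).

EXEC = [1,2,3,5,6,10]

0: ✓ CMP  NZCV=1010
1: ✓ ADDMI  r2←0x30
2: ✓ ADDLT  r1←0xe0
3: ✓ MOVNE  r0←0xd4
4: ✓ CMP  NZCV=1000
5: ✓ MOVNE  r1←0xb5
6: ✓ MOVMI  r0←0xca
7: ✓ CMP  NZCV=0011
8: · MOVGE
9: · ADDCC
10: ✓ MOVLT  r0←0xf5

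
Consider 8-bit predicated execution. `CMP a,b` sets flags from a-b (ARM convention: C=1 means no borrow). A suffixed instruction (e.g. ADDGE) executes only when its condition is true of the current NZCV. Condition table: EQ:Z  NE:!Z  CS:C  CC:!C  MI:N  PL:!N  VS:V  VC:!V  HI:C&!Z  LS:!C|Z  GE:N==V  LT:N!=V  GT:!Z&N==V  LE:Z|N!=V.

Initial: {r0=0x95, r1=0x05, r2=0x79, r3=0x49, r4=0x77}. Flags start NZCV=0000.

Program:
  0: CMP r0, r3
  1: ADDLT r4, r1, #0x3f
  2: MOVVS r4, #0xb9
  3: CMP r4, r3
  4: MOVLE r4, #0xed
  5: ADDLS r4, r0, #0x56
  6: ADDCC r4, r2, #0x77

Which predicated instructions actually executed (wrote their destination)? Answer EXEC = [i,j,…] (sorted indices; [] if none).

[0] flags=0011 → (cmp)
[1] flags=0011 LT?T → r4=0x44
[2] flags=0011 VS?T → r4=0xb9
[3] flags=0011 → (cmp)
[4] flags=0011 LE?T → r4=0xed
[5] flags=0011 LS?F → skip
[6] flags=0011 CC?F → skip

EXEC = [1,2,4]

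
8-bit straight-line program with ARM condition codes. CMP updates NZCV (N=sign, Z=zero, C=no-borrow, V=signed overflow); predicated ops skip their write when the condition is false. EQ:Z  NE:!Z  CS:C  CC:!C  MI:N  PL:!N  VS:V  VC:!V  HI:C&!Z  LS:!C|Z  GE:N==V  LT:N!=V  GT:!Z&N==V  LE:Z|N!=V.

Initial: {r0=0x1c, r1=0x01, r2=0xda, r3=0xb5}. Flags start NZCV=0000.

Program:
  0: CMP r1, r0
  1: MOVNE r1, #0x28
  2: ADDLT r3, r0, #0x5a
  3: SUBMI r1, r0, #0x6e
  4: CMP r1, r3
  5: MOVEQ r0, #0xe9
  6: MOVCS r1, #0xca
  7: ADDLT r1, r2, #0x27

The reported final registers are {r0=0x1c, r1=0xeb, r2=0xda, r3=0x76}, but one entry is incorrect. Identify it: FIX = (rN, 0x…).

FIX = (r1, 0x01)

0: ✓ CMP  NZCV=1000
1: ✓ MOVNE  r1←0x28
2: ✓ ADDLT  r3←0x76
3: ✓ SUBMI  r1←0xae
4: ✓ CMP  NZCV=0011
5: · MOVEQ
6: ✓ MOVCS  r1←0xca
7: ✓ ADDLT  r1←0x01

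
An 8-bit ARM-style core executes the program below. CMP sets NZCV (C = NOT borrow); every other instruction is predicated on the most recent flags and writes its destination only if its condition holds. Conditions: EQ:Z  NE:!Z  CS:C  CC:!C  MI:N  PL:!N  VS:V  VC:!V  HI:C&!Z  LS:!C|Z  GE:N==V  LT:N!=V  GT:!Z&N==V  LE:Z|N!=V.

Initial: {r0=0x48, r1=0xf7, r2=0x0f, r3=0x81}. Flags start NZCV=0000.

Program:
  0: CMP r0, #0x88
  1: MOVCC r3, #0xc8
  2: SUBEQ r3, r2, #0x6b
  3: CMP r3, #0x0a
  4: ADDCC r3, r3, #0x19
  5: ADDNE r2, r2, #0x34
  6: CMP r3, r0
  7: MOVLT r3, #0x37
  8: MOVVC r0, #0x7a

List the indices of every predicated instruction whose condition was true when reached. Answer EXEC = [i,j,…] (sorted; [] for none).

EXEC = [1,5,7,8]

[0] flags=1001 → (cmp)
[1] flags=1001 CC?T → r3=0xc8
[2] flags=1001 EQ?F → skip
[3] flags=1010 → (cmp)
[4] flags=1010 CC?F → skip
[5] flags=1010 NE?T → r2=0x43
[6] flags=1010 → (cmp)
[7] flags=1010 LT?T → r3=0x37
[8] flags=1010 VC?T → r0=0x7a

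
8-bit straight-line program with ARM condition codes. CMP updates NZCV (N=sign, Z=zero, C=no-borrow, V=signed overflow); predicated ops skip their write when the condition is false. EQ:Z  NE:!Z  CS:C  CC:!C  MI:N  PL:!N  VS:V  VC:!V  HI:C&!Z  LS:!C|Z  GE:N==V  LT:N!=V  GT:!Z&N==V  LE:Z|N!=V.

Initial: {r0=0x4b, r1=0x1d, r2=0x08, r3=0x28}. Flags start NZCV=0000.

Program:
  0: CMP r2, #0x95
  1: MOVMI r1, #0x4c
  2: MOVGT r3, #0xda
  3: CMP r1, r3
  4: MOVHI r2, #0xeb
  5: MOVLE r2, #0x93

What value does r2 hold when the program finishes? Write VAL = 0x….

VAL = 0x08

[0] flags=0000 → (cmp)
[1] flags=0000 MI?F → skip
[2] flags=0000 GT?T → r3=0xda
[3] flags=0000 → (cmp)
[4] flags=0000 HI?F → skip
[5] flags=0000 LE?F → skip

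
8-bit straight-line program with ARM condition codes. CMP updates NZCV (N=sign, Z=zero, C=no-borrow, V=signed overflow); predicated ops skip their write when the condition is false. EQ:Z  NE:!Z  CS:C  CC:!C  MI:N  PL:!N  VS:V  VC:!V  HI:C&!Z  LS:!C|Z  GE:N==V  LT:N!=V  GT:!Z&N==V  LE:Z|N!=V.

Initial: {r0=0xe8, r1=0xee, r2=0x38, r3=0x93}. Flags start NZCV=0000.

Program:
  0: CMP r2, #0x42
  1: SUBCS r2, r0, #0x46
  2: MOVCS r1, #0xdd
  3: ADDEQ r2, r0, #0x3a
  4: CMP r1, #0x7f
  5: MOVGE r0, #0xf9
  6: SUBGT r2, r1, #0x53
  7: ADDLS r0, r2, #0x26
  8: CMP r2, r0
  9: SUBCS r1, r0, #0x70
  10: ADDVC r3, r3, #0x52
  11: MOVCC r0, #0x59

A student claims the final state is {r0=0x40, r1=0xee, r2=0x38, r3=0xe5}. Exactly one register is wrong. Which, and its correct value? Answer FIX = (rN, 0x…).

[0] flags=1000 → (cmp)
[1] flags=1000 CS?F → skip
[2] flags=1000 CS?F → skip
[3] flags=1000 EQ?F → skip
[4] flags=0011 → (cmp)
[5] flags=0011 GE?F → skip
[6] flags=0011 GT?F → skip
[7] flags=0011 LS?F → skip
[8] flags=0000 → (cmp)
[9] flags=0000 CS?F → skip
[10] flags=0000 VC?T → r3=0xe5
[11] flags=0000 CC?T → r0=0x59

FIX = (r0, 0x59)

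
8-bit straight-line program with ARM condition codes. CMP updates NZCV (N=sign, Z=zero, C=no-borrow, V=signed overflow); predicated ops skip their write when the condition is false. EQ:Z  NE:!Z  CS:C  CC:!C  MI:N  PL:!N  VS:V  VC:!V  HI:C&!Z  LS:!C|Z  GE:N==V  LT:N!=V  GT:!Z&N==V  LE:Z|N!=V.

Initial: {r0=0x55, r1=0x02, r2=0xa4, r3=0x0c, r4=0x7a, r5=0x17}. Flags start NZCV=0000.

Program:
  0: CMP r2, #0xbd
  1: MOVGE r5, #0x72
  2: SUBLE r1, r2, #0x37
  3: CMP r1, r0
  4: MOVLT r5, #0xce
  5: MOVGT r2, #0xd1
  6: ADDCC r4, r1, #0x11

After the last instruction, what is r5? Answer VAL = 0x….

VAL = 0x17

0: ✓ CMP  NZCV=1000
1: · MOVGE
2: ✓ SUBLE  r1←0x6d
3: ✓ CMP  NZCV=0010
4: · MOVLT
5: ✓ MOVGT  r2←0xd1
6: · ADDCC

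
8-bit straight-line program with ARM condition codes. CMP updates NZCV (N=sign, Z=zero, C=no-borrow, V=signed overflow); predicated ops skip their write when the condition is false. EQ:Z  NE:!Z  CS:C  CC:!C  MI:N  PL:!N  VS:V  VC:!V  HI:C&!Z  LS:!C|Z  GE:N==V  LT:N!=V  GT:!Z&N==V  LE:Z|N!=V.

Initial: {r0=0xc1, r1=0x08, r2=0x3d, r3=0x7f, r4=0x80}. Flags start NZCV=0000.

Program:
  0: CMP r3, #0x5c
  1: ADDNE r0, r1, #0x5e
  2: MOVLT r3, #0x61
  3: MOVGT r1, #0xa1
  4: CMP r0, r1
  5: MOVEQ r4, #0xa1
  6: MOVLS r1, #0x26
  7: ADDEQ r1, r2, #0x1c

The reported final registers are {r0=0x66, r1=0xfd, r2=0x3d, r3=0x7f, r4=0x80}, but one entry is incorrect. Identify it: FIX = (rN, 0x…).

FIX = (r1, 0x26)

[0] flags=0010 → (cmp)
[1] flags=0010 NE?T → r0=0x66
[2] flags=0010 LT?F → skip
[3] flags=0010 GT?T → r1=0xa1
[4] flags=1001 → (cmp)
[5] flags=1001 EQ?F → skip
[6] flags=1001 LS?T → r1=0x26
[7] flags=1001 EQ?F → skip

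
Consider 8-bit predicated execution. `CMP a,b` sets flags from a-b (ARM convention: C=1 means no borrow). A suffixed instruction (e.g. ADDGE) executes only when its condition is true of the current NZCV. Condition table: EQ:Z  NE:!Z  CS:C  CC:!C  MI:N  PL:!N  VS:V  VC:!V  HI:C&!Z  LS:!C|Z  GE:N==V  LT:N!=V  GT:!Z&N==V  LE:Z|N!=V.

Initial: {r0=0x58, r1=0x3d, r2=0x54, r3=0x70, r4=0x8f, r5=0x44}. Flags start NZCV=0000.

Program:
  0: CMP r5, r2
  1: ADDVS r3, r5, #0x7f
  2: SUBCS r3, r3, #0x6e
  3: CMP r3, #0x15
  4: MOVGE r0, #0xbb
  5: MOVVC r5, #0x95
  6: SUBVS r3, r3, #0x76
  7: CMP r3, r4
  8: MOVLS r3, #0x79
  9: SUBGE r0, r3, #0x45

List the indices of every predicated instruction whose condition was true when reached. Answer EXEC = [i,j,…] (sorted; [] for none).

EXEC = [4,5,8,9]

[0] flags=1000 → (cmp)
[1] flags=1000 VS?F → skip
[2] flags=1000 CS?F → skip
[3] flags=0010 → (cmp)
[4] flags=0010 GE?T → r0=0xbb
[5] flags=0010 VC?T → r5=0x95
[6] flags=0010 VS?F → skip
[7] flags=1001 → (cmp)
[8] flags=1001 LS?T → r3=0x79
[9] flags=1001 GE?T → r0=0x34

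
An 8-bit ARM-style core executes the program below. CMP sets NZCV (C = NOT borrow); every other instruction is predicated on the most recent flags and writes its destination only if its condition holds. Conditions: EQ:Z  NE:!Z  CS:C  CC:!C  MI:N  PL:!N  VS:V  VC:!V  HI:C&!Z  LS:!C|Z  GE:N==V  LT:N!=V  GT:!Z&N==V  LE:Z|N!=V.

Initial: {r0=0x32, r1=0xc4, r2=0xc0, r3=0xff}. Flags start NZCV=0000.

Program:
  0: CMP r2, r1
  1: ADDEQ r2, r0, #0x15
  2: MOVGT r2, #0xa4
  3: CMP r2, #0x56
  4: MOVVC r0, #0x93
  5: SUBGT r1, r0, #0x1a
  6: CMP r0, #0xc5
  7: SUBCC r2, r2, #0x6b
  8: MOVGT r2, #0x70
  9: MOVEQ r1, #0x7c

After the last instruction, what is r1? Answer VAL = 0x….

[0] flags=1000 → (cmp)
[1] flags=1000 EQ?F → skip
[2] flags=1000 GT?F → skip
[3] flags=0011 → (cmp)
[4] flags=0011 VC?F → skip
[5] flags=0011 GT?F → skip
[6] flags=0000 → (cmp)
[7] flags=0000 CC?T → r2=0x55
[8] flags=0000 GT?T → r2=0x70
[9] flags=0000 EQ?F → skip

VAL = 0xc4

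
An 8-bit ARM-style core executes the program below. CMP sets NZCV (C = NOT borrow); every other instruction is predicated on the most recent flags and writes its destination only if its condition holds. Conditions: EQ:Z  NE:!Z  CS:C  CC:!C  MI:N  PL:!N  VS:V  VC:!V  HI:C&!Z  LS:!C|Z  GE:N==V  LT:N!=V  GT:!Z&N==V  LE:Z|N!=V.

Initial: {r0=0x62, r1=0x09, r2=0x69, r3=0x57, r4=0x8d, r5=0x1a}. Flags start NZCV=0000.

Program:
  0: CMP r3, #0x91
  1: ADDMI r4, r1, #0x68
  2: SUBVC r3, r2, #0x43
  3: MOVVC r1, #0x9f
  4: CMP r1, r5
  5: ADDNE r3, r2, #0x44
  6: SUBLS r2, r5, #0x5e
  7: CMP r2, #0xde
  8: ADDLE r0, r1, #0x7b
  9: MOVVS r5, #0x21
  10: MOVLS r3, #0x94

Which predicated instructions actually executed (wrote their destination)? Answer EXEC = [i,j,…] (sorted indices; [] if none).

EXEC = [1,5,6,8,10]

0: ✓ CMP  NZCV=1001
1: ✓ ADDMI  r4←0x71
2: · SUBVC
3: · MOVVC
4: ✓ CMP  NZCV=1000
5: ✓ ADDNE  r3←0xad
6: ✓ SUBLS  r2←0xbc
7: ✓ CMP  NZCV=1000
8: ✓ ADDLE  r0←0x84
9: · MOVVS
10: ✓ MOVLS  r3←0x94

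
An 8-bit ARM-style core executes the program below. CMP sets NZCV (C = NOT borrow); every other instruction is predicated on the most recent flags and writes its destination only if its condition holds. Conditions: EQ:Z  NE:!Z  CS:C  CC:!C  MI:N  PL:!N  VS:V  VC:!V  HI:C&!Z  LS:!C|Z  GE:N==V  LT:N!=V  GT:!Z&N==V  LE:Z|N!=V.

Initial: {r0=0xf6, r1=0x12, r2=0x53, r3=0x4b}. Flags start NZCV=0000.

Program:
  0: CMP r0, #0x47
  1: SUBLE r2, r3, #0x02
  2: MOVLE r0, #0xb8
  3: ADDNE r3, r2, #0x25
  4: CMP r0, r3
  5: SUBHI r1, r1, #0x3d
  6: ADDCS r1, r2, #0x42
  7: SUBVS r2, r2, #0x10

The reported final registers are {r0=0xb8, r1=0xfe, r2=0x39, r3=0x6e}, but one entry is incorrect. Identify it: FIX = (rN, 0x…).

0: ✓ CMP  NZCV=1010
1: ✓ SUBLE  r2←0x49
2: ✓ MOVLE  r0←0xb8
3: ✓ ADDNE  r3←0x6e
4: ✓ CMP  NZCV=0011
5: ✓ SUBHI  r1←0xd5
6: ✓ ADDCS  r1←0x8b
7: ✓ SUBVS  r2←0x39

FIX = (r1, 0x8b)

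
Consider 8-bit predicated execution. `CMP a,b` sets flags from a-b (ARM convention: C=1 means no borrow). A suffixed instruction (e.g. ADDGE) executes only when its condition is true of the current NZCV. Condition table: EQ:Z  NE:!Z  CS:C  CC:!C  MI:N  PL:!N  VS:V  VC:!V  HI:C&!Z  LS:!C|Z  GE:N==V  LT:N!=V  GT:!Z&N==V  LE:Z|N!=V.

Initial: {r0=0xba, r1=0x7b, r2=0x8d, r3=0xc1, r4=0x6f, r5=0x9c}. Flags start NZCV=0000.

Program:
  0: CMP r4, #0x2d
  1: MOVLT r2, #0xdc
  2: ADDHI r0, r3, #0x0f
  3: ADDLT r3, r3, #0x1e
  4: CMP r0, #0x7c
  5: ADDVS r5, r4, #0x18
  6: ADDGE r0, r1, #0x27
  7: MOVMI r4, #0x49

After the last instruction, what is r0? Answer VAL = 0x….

0: ✓ CMP  NZCV=0010
1: · MOVLT
2: ✓ ADDHI  r0←0xd0
3: · ADDLT
4: ✓ CMP  NZCV=0011
5: ✓ ADDVS  r5←0x87
6: · ADDGE
7: · MOVMI

VAL = 0xd0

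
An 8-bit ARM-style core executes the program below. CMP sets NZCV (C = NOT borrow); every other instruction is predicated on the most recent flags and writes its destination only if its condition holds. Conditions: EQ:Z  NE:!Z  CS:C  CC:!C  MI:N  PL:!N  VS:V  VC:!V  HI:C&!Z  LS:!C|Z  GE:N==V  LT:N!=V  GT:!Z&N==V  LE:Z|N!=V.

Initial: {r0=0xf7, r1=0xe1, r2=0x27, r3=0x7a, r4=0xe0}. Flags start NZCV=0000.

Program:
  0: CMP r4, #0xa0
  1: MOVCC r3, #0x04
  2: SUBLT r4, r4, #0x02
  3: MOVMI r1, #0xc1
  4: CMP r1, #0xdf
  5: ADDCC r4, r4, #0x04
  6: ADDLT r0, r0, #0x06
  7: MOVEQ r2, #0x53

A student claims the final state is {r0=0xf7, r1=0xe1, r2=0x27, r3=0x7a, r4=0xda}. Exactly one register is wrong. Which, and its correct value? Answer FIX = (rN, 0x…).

FIX = (r4, 0xe0)

[0] flags=0010 → (cmp)
[1] flags=0010 CC?F → skip
[2] flags=0010 LT?F → skip
[3] flags=0010 MI?F → skip
[4] flags=0010 → (cmp)
[5] flags=0010 CC?F → skip
[6] flags=0010 LT?F → skip
[7] flags=0010 EQ?F → skip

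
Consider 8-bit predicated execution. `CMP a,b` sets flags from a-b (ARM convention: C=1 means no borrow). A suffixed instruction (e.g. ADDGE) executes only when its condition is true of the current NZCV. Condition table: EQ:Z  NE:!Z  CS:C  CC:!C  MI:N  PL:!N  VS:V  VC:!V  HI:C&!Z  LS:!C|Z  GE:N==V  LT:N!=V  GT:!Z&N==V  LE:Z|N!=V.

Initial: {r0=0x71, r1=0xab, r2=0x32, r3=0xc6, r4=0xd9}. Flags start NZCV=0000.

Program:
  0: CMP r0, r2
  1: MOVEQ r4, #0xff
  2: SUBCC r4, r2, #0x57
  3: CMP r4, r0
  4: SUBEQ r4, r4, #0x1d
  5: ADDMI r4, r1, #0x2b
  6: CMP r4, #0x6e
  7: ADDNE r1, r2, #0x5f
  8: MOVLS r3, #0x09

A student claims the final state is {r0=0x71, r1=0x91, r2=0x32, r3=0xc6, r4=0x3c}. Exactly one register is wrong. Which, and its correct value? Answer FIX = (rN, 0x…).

FIX = (r4, 0xd9)

[0] flags=0010 → (cmp)
[1] flags=0010 EQ?F → skip
[2] flags=0010 CC?F → skip
[3] flags=0011 → (cmp)
[4] flags=0011 EQ?F → skip
[5] flags=0011 MI?F → skip
[6] flags=0011 → (cmp)
[7] flags=0011 NE?T → r1=0x91
[8] flags=0011 LS?F → skip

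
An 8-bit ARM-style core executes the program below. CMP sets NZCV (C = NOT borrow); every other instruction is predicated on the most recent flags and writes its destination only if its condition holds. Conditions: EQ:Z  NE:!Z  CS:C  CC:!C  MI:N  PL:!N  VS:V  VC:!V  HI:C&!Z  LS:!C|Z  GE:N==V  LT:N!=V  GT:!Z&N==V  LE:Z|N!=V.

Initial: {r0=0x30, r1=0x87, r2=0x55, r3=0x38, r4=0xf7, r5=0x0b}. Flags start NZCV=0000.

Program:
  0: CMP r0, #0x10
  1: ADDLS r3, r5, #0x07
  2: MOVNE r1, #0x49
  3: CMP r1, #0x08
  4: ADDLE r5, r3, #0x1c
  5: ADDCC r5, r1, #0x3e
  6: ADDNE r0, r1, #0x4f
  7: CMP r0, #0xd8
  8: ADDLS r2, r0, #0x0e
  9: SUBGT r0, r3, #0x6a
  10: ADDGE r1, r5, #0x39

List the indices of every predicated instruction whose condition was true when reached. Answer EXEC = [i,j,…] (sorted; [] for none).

0: ✓ CMP  NZCV=0010
1: · ADDLS
2: ✓ MOVNE  r1←0x49
3: ✓ CMP  NZCV=0010
4: · ADDLE
5: · ADDCC
6: ✓ ADDNE  r0←0x98
7: ✓ CMP  NZCV=1000
8: ✓ ADDLS  r2←0xa6
9: · SUBGT
10: · ADDGE

EXEC = [2,6,8]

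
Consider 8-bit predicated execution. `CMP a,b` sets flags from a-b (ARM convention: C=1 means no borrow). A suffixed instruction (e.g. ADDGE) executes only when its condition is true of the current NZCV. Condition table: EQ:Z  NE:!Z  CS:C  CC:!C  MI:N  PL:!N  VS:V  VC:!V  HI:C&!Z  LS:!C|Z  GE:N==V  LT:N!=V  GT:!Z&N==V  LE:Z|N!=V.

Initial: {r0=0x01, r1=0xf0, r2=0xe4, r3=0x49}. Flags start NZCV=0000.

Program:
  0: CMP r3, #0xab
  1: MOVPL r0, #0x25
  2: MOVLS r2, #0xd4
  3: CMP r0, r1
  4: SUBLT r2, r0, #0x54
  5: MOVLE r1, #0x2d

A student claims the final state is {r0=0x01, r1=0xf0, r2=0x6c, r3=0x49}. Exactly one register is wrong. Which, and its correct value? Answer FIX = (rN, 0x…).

[0] flags=1001 → (cmp)
[1] flags=1001 PL?F → skip
[2] flags=1001 LS?T → r2=0xd4
[3] flags=0000 → (cmp)
[4] flags=0000 LT?F → skip
[5] flags=0000 LE?F → skip

FIX = (r2, 0xd4)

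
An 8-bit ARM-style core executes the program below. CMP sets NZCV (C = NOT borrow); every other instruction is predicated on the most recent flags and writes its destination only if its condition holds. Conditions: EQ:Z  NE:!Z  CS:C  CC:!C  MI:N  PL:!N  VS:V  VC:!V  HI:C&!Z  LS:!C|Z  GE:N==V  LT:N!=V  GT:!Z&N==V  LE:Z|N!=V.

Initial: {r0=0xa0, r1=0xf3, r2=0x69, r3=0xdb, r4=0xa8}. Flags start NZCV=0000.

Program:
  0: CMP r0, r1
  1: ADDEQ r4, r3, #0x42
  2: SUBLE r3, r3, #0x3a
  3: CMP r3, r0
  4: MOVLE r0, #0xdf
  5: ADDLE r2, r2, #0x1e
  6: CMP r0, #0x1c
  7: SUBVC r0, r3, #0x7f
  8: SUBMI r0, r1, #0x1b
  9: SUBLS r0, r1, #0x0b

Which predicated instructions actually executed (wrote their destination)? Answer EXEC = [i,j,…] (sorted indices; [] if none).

EXEC = [2,7,8]

[0] flags=1000 → (cmp)
[1] flags=1000 EQ?F → skip
[2] flags=1000 LE?T → r3=0xa1
[3] flags=0010 → (cmp)
[4] flags=0010 LE?F → skip
[5] flags=0010 LE?F → skip
[6] flags=1010 → (cmp)
[7] flags=1010 VC?T → r0=0x22
[8] flags=1010 MI?T → r0=0xd8
[9] flags=1010 LS?F → skip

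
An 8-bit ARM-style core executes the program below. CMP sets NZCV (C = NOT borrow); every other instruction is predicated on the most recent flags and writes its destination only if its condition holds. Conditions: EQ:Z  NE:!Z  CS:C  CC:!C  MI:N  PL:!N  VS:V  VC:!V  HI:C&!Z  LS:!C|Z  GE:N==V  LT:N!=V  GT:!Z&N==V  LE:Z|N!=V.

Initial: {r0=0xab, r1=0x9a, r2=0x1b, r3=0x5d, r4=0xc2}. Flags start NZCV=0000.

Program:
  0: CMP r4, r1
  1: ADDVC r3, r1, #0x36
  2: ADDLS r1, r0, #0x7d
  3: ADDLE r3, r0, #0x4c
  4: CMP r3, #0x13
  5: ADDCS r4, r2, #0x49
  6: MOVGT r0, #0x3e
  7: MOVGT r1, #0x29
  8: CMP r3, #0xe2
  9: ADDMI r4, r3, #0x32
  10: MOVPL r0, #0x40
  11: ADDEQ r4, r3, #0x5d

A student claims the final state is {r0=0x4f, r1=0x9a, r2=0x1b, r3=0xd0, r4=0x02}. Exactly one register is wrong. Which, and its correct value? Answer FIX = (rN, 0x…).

0: ✓ CMP  NZCV=0010
1: ✓ ADDVC  r3←0xd0
2: · ADDLS
3: · ADDLE
4: ✓ CMP  NZCV=1010
5: ✓ ADDCS  r4←0x64
6: · MOVGT
7: · MOVGT
8: ✓ CMP  NZCV=1000
9: ✓ ADDMI  r4←0x02
10: · MOVPL
11: · ADDEQ

FIX = (r0, 0xab)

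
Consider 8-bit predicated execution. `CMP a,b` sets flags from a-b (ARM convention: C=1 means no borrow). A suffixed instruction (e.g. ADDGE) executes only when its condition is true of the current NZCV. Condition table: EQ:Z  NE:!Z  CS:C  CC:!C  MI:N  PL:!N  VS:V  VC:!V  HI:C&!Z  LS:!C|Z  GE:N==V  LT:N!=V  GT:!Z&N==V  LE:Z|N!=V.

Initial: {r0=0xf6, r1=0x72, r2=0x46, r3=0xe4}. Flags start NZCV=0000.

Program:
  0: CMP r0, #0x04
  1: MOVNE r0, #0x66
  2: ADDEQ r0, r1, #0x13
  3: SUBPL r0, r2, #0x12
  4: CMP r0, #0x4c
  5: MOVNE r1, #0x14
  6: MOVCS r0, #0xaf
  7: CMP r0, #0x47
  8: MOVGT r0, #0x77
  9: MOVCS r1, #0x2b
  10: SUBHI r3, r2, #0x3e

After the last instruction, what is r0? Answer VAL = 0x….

0: ✓ CMP  NZCV=1010
1: ✓ MOVNE  r0←0x66
2: · ADDEQ
3: · SUBPL
4: ✓ CMP  NZCV=0010
5: ✓ MOVNE  r1←0x14
6: ✓ MOVCS  r0←0xaf
7: ✓ CMP  NZCV=0011
8: · MOVGT
9: ✓ MOVCS  r1←0x2b
10: ✓ SUBHI  r3←0x08

VAL = 0xaf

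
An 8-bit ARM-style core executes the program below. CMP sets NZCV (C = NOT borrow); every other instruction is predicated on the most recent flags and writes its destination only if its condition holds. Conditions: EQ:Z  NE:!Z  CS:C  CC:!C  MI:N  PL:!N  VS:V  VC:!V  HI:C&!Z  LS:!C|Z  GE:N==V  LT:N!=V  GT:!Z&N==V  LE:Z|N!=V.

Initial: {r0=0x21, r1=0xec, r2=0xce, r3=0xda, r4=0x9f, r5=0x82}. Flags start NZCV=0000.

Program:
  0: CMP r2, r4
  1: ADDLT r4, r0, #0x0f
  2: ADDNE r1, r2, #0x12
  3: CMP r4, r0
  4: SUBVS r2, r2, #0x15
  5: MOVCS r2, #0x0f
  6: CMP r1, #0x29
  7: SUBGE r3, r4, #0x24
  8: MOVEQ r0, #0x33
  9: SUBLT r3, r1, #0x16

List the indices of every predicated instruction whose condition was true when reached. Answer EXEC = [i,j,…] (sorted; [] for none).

[0] flags=0010 → (cmp)
[1] flags=0010 LT?F → skip
[2] flags=0010 NE?T → r1=0xe0
[3] flags=0011 → (cmp)
[4] flags=0011 VS?T → r2=0xb9
[5] flags=0011 CS?T → r2=0x0f
[6] flags=1010 → (cmp)
[7] flags=1010 GE?F → skip
[8] flags=1010 EQ?F → skip
[9] flags=1010 LT?T → r3=0xca

EXEC = [2,4,5,9]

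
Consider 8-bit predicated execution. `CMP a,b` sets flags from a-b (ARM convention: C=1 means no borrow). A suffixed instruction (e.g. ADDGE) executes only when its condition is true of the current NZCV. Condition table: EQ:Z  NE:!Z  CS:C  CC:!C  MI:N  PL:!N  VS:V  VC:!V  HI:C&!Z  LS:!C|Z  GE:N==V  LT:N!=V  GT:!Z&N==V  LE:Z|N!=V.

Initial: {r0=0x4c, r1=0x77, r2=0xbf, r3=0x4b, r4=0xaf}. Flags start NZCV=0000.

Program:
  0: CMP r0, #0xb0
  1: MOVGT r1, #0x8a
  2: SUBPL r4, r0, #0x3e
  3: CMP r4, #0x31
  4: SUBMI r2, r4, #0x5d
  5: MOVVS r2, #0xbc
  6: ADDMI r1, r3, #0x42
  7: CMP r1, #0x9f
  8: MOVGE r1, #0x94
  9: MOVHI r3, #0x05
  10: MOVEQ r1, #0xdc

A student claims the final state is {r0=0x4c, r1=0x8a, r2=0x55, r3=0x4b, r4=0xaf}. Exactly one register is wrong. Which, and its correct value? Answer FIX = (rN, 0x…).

0: ✓ CMP  NZCV=1001
1: ✓ MOVGT  r1←0x8a
2: · SUBPL
3: ✓ CMP  NZCV=0011
4: · SUBMI
5: ✓ MOVVS  r2←0xbc
6: · ADDMI
7: ✓ CMP  NZCV=1000
8: · MOVGE
9: · MOVHI
10: · MOVEQ

FIX = (r2, 0xbc)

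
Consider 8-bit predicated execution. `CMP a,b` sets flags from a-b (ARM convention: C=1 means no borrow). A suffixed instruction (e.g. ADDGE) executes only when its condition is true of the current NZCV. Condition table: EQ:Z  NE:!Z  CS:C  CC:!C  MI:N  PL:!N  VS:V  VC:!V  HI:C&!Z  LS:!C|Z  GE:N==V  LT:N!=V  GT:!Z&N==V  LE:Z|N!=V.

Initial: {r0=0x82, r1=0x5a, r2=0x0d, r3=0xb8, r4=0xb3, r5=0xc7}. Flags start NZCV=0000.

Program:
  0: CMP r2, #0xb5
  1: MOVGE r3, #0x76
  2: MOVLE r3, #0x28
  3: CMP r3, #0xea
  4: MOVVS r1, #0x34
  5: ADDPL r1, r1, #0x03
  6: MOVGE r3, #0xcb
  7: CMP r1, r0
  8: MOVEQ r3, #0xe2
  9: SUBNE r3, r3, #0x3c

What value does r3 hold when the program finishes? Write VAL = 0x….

[0] flags=0000 → (cmp)
[1] flags=0000 GE?T → r3=0x76
[2] flags=0000 LE?F → skip
[3] flags=1001 → (cmp)
[4] flags=1001 VS?T → r1=0x34
[5] flags=1001 PL?F → skip
[6] flags=1001 GE?T → r3=0xcb
[7] flags=1001 → (cmp)
[8] flags=1001 EQ?F → skip
[9] flags=1001 NE?T → r3=0x8f

VAL = 0x8f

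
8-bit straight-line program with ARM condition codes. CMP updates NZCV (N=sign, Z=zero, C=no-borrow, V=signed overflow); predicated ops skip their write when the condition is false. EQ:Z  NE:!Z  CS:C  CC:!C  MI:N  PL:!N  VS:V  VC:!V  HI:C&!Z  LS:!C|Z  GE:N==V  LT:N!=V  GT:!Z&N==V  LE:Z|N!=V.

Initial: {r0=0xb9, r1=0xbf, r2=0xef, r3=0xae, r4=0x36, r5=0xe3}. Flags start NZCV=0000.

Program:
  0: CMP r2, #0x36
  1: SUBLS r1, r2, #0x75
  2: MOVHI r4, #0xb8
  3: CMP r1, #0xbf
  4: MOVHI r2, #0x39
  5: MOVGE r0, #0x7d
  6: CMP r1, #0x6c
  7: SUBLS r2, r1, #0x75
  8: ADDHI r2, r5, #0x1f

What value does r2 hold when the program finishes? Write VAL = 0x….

[0] flags=1010 → (cmp)
[1] flags=1010 LS?F → skip
[2] flags=1010 HI?T → r4=0xb8
[3] flags=0110 → (cmp)
[4] flags=0110 HI?F → skip
[5] flags=0110 GE?T → r0=0x7d
[6] flags=0011 → (cmp)
[7] flags=0011 LS?F → skip
[8] flags=0011 HI?T → r2=0x02

VAL = 0x02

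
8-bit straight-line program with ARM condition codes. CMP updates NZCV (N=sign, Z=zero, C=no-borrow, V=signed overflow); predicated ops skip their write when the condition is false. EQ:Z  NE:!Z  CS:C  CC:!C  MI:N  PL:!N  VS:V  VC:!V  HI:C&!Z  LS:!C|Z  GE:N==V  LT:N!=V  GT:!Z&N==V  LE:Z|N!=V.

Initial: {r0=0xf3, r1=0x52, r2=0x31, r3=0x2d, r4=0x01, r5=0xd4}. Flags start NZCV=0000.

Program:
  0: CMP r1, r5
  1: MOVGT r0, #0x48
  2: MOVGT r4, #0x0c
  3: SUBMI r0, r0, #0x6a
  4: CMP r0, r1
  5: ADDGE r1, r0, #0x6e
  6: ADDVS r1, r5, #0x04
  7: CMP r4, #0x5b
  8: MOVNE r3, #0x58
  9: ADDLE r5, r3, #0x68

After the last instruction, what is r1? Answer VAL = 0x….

[0] flags=0000 → (cmp)
[1] flags=0000 GT?T → r0=0x48
[2] flags=0000 GT?T → r4=0x0c
[3] flags=0000 MI?F → skip
[4] flags=1000 → (cmp)
[5] flags=1000 GE?F → skip
[6] flags=1000 VS?F → skip
[7] flags=1000 → (cmp)
[8] flags=1000 NE?T → r3=0x58
[9] flags=1000 LE?T → r5=0xc0

VAL = 0x52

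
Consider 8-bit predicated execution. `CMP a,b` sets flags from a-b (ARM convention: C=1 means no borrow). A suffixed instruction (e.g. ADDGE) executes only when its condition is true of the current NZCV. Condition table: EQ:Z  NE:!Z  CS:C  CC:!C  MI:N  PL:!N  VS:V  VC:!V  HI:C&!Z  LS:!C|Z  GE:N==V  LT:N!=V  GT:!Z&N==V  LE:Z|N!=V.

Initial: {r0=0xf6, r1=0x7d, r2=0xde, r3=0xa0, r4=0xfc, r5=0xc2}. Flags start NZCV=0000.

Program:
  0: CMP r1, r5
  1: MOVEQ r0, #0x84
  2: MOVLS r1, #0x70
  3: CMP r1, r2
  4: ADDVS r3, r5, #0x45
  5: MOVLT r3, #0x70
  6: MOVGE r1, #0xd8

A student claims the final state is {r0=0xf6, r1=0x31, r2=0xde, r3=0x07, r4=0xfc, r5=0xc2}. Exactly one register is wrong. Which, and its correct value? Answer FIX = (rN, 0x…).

0: ✓ CMP  NZCV=1001
1: · MOVEQ
2: ✓ MOVLS  r1←0x70
3: ✓ CMP  NZCV=1001
4: ✓ ADDVS  r3←0x07
5: · MOVLT
6: ✓ MOVGE  r1←0xd8

FIX = (r1, 0xd8)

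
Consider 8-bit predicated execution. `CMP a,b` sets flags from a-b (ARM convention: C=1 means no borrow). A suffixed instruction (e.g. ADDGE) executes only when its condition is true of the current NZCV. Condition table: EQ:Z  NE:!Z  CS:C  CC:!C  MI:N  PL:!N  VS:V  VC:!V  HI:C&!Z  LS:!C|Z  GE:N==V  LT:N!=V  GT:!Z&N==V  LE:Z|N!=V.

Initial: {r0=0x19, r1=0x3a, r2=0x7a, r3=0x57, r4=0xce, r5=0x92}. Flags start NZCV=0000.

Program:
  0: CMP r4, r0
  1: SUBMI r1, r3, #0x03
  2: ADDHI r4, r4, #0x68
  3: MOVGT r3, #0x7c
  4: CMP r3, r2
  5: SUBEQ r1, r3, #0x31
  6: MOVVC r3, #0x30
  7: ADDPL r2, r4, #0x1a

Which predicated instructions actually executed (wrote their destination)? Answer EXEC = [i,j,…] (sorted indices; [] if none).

EXEC = [1,2,6]

[0] flags=1010 → (cmp)
[1] flags=1010 MI?T → r1=0x54
[2] flags=1010 HI?T → r4=0x36
[3] flags=1010 GT?F → skip
[4] flags=1000 → (cmp)
[5] flags=1000 EQ?F → skip
[6] flags=1000 VC?T → r3=0x30
[7] flags=1000 PL?F → skip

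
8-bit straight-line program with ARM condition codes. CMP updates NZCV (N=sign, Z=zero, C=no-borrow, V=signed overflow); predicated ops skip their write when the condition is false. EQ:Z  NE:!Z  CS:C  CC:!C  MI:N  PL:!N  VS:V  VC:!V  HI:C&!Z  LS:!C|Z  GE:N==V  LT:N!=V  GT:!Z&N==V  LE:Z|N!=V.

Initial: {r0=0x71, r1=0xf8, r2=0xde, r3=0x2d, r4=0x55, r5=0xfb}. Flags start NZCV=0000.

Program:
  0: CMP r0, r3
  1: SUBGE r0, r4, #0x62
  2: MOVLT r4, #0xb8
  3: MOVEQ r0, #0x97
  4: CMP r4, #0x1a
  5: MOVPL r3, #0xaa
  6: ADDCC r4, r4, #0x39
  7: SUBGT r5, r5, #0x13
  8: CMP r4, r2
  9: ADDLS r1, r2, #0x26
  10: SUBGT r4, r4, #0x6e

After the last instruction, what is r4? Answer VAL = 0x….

VAL = 0xe7

0: ✓ CMP  NZCV=0010
1: ✓ SUBGE  r0←0xf3
2: · MOVLT
3: · MOVEQ
4: ✓ CMP  NZCV=0010
5: ✓ MOVPL  r3←0xaa
6: · ADDCC
7: ✓ SUBGT  r5←0xe8
8: ✓ CMP  NZCV=0000
9: ✓ ADDLS  r1←0x04
10: ✓ SUBGT  r4←0xe7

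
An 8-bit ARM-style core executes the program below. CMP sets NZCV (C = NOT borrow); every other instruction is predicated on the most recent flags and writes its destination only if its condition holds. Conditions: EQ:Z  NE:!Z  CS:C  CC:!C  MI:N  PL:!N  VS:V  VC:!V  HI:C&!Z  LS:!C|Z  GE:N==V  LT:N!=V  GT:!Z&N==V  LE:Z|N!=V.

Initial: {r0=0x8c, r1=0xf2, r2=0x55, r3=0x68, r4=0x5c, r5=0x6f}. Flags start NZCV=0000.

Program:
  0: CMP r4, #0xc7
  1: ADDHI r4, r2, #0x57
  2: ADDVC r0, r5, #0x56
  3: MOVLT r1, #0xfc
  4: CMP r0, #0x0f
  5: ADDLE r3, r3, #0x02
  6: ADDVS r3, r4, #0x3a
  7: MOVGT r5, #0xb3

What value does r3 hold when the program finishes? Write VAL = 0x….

[0] flags=1001 → (cmp)
[1] flags=1001 HI?F → skip
[2] flags=1001 VC?F → skip
[3] flags=1001 LT?F → skip
[4] flags=0011 → (cmp)
[5] flags=0011 LE?T → r3=0x6a
[6] flags=0011 VS?T → r3=0x96
[7] flags=0011 GT?F → skip

VAL = 0x96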